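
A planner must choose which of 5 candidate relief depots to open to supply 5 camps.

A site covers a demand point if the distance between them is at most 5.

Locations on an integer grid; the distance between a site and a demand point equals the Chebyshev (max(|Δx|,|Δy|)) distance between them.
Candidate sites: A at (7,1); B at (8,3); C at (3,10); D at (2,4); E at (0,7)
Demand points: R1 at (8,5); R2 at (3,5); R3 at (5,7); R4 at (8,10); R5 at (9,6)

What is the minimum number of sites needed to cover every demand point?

2

Coverage sets (demand points within 5 of each site):
  A: {R1, R2, R5}
  B: {R1, R2, R3, R5}
  C: {R1, R2, R3, R4}
  D: {R2, R3}
  E: {R2, R3}
No single site covers all 5 demand points.
But {A, C} covers everything, so the minimum is 2.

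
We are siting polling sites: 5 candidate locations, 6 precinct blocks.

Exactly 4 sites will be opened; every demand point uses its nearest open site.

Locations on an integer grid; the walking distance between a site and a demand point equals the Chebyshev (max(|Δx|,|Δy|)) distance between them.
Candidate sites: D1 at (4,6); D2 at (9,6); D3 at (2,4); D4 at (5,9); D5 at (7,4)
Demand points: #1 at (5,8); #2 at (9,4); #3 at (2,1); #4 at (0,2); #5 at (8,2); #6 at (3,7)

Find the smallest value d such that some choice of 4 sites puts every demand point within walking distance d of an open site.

Open {D1, D2, D3, D5}.
  Farthest demand point is #3 at walking distance 3 (to D3); all others are ≤ 3.
With {D1, D3, D4, D5} the worst case is 3.
With {D2, D3, D4, D5} the worst case is 3.
No size-4 selection achieves below 3.

3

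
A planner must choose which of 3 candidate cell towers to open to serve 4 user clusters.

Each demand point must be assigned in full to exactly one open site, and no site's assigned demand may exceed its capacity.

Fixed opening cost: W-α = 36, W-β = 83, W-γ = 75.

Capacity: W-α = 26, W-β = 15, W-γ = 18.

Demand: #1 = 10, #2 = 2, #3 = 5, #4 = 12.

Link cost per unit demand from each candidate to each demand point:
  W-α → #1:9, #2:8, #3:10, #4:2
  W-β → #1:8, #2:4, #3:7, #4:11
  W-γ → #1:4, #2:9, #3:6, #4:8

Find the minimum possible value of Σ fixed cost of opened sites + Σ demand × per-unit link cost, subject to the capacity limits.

Open {W-α, W-γ}; cheapest assignment that respects the capacities:
  W-α (cap 26, load 14): #2, #4 — cost 2×8 + 12×2 = 40
  W-γ (cap 18, load 15): #1, #3 — cost 10×4 + 5×6 = 70
  Shipping 110, fixed 111 → total 221.
  Any other capacity-feasible assignment to {W-α, W-γ} ships for at least 110.
Compare {W-α, W-β}: its best feasible assignment gives total 274.
Compare {W-α, W-β, W-γ}: its best feasible assignment gives total 296.
Every other set of open sites that can feasibly serve all demand totals ≥ 274 even under its best assignment. Minimum: 221.

221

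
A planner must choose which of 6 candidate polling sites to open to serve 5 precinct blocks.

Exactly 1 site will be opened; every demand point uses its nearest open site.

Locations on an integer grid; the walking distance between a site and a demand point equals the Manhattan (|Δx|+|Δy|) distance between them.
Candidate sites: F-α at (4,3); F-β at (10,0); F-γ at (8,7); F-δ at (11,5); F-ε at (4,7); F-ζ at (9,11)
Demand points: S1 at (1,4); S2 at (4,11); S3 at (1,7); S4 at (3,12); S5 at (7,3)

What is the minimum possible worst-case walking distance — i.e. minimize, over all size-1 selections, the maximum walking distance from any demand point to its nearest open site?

7

Open {F-ε}.
  Farthest demand point is S5 at walking distance 7 (to F-ε); all others are ≤ 7.
With {F-α} the worst case is 10.
With {F-γ} the worst case is 10.
No size-1 selection achieves below 7.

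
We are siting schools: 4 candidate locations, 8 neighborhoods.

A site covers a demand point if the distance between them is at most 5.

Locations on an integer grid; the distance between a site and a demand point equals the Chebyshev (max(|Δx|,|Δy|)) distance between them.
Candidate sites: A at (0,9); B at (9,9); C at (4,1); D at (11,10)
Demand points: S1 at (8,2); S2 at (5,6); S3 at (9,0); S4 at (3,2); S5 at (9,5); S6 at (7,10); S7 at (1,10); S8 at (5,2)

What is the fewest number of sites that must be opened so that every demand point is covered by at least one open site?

3

Coverage sets (demand points within 5 of each site):
  A: {S2, S7}
  B: {S2, S5, S6}
  C: {S1, S2, S3, S4, S5, S8}
  D: {S5, S6}
No 2 sites suffice: every size-2 union leaves at least one demand point uncovered.
But {A, B, C} covers everything, so the minimum is 3.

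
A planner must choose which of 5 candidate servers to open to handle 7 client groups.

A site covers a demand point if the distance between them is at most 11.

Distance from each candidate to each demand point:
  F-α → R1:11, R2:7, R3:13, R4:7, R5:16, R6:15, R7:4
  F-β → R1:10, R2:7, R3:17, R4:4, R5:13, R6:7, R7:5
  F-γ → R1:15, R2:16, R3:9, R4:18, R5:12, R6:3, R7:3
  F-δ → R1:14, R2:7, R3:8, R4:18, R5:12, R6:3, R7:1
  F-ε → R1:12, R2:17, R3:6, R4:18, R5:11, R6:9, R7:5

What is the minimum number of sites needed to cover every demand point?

2

Coverage sets (demand points within 11 of each site):
  F-α: {R1, R2, R4, R7}
  F-β: {R1, R2, R4, R6, R7}
  F-γ: {R3, R6, R7}
  F-δ: {R2, R3, R6, R7}
  F-ε: {R3, R5, R6, R7}
No single site covers all 7 demand points.
But {F-α, F-ε} covers everything, so the minimum is 2.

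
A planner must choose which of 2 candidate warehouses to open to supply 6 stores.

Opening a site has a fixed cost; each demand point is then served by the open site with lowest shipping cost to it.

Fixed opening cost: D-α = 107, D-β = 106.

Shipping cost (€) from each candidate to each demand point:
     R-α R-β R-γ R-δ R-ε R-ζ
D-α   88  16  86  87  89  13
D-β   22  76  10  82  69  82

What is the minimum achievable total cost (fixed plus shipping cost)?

Open {D-α, D-β}: assign each demand point to its cheapest open site.
  R-α→D-β 22, R-β→D-α 16, R-γ→D-β 10, R-δ→D-β 82, R-ε→D-β 69, R-ζ→D-α 13
  shipping cost 212, fixed 213 → total 425.
Compare {D-β}: shipping cost 341 + fixed 106 = 447.
Compare {D-α}: shipping cost 379 + fixed 107 = 486.

425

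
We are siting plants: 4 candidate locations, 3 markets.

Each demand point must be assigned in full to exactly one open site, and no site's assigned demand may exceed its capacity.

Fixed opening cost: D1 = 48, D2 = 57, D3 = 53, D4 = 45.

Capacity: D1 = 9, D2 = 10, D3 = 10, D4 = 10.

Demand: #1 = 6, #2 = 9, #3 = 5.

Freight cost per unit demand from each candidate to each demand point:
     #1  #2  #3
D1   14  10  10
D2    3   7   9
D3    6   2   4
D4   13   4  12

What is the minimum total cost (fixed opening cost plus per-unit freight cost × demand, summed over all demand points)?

Open {D2, D3, D4}; cheapest assignment that respects the capacities:
  D2 (cap 10, load 6): #1 — cost 6×3 = 18
  D3 (cap 10, load 5): #3 — cost 5×4 = 20
  D4 (cap 10, load 9): #2 — cost 9×4 = 36
  Shipping 74, fixed 155 → total 229.
  Any other capacity-feasible assignment to {D2, D3, D4} ships for at least 74.
Compare {D1, D2, D3}: its best feasible assignment gives total 244.
Compare {D1, D2, D4}: its best feasible assignment gives total 254.
Every other set of open sites that can feasibly serve all demand totals ≥ 244 even under its best assignment. Minimum: 229.

229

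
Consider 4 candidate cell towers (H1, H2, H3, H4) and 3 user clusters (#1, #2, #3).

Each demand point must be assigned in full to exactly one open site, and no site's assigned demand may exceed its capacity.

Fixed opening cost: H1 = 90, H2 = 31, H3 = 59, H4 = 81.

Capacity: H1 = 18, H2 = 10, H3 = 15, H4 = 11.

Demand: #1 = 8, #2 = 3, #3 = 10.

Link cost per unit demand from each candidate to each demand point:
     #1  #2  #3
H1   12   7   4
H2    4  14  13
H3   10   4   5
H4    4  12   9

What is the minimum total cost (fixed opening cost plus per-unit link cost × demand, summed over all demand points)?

Open {H2, H3}; cheapest assignment that respects the capacities:
  H2 (cap 10, load 8): #1 — cost 8×4 = 32
  H3 (cap 15, load 13): #2, #3 — cost 3×4 + 10×5 = 62
  Shipping 94, fixed 90 → total 184.
  Any other capacity-feasible assignment to {H2, H3} ships for at least 94.
Compare {H1, H2}: its best feasible assignment gives total 214.
Compare {H3, H4}: its best feasible assignment gives total 234.
Every other set of open sites that can feasibly serve all demand totals ≥ 214 even under its best assignment. Minimum: 184.

184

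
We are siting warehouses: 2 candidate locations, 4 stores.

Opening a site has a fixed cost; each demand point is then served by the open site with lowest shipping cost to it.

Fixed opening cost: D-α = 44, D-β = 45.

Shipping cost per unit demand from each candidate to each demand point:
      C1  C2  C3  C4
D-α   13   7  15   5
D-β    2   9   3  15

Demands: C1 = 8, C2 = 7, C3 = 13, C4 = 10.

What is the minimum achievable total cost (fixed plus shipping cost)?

243

Open {D-α, D-β}: assign each demand point to its cheapest open site.
  C1→D-β 8×2=16, C2→D-α 7×7=49, C3→D-β 13×3=39, C4→D-α 10×5=50
  shipping cost 154, fixed 89 → total 243.
Compare {D-β}: shipping cost 268 + fixed 45 = 313.
Compare {D-α}: shipping cost 398 + fixed 44 = 442.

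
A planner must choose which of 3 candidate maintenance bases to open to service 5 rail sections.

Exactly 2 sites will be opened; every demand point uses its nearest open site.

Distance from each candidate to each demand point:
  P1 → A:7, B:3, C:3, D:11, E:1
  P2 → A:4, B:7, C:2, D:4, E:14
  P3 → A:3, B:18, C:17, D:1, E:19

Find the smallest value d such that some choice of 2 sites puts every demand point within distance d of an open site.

Open {P1, P3}.
  Farthest demand point is A at distance 3 (to P3); all others are ≤ 3.
With {P1, P2} the worst case is 4.
With {P2, P3} the worst case is 14.
No size-2 selection achieves below 3.

3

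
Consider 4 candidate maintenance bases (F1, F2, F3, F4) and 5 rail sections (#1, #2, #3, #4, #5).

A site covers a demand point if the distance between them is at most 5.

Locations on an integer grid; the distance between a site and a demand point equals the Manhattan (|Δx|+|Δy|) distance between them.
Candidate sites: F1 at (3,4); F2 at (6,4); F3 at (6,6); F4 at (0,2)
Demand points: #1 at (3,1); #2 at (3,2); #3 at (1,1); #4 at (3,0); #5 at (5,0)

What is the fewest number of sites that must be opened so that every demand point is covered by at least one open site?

2

Coverage sets (demand points within 5 of each site):
  F1: {#1, #2, #3, #4}
  F2: {#2, #5}
  F3: {}
  F4: {#1, #2, #3, #4}
No single site covers all 5 demand points.
But {F1, F2} covers everything, so the minimum is 2.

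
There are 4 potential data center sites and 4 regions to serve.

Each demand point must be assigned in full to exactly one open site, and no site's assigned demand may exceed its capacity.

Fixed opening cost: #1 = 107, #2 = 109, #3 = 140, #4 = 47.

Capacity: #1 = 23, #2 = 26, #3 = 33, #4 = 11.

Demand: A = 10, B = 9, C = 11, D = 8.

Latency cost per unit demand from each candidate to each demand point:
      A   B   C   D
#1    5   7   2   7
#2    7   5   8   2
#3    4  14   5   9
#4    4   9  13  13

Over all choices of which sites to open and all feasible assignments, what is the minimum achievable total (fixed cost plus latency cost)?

Open {#1, #2}; cheapest assignment that respects the capacities:
  #1 (cap 23, load 21): A, C — cost 10×5 + 11×2 = 72
  #2 (cap 26, load 17): B, D — cost 9×5 + 8×2 = 61
  Shipping 133, fixed 216 → total 349.
  Any other capacity-feasible assignment to {#1, #2} ships for at least 133.
Compare {#1, #2, #4}: its best feasible assignment gives total 386.
Compare {#2, #3}: its best feasible assignment gives total 405.
Every other set of open sites that can feasibly serve all demand totals ≥ 386 even under its best assignment. Minimum: 349.

349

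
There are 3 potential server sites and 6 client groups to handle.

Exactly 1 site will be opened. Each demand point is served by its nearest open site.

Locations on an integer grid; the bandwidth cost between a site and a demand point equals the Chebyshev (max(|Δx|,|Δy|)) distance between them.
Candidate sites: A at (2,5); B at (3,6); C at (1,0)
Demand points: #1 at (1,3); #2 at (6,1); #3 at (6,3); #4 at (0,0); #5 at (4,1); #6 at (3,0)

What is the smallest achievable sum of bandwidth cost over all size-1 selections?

Open {C}.
  #1→C 3, #2→C 5, #3→C 5, #4→C 1, #5→C 3, #6→C 2  ⇒ total 19.
Compare {A}: total 24.
Compare {B}: total 28.

19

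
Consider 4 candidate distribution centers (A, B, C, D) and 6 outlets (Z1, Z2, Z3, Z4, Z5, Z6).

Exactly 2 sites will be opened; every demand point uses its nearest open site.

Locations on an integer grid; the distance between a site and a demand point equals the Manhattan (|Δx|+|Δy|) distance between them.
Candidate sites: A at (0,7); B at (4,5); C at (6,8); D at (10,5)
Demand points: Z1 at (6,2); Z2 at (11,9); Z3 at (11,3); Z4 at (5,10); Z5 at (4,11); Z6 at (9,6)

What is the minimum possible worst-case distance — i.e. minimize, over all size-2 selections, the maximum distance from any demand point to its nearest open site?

Open {B, D}.
  Farthest demand point is Z4 at distance 6 (to B); all others are ≤ 6.
With {C, D} the worst case is 6.
With {A, D} the worst case is 8.
No size-2 selection achieves below 6.

6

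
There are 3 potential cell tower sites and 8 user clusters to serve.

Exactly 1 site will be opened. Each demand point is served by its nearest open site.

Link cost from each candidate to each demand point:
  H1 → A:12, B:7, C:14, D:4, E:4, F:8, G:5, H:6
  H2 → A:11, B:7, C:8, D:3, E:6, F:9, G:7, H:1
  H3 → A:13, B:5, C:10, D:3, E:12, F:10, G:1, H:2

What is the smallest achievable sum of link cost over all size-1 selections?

Open {H2}.
  A→H2 11, B→H2 7, C→H2 8, D→H2 3, E→H2 6, F→H2 9, G→H2 7, H→H2 1  ⇒ total 52.
Compare {H3}: total 56.
Compare {H1}: total 60.

52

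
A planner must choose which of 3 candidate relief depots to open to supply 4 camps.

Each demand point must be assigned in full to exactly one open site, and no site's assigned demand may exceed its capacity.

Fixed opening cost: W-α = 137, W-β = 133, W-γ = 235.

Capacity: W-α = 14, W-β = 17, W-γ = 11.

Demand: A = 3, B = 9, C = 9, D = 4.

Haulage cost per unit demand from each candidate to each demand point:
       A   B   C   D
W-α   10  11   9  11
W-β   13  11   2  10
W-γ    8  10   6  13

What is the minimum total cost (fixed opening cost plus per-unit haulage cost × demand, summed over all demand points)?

Open {W-α, W-β}; cheapest assignment that respects the capacities:
  W-α (cap 14, load 12): A, B — cost 3×10 + 9×11 = 129
  W-β (cap 17, load 13): C, D — cost 9×2 + 4×10 = 58
  Shipping 187, fixed 270 → total 457.
  Any other capacity-feasible assignment to {W-α, W-β} ships for at least 187.
Compare {W-β, W-γ}: its best feasible assignment gives total 555.
Compare {W-α, W-β, W-γ}: its best feasible assignment gives total 683.
Every other set of open sites that can feasibly serve all demand totals ≥ 555 even under its best assignment. Minimum: 457.

457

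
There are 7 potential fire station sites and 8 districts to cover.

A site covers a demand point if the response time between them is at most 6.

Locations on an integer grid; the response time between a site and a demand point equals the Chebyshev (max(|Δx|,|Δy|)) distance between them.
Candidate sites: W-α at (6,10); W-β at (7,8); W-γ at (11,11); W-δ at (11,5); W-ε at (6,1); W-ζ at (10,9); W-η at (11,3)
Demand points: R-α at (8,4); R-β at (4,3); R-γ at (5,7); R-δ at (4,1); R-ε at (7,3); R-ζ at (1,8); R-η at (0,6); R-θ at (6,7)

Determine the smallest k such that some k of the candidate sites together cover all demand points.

2

Coverage sets (demand points within 6 of each site):
  W-α: {R-α, R-γ, R-ζ, R-η, R-θ}
  W-β: {R-α, R-β, R-γ, R-ε, R-ζ, R-θ}
  W-γ: {R-γ, R-θ}
  W-δ: {R-α, R-γ, R-ε, R-θ}
  W-ε: {R-α, R-β, R-γ, R-δ, R-ε, R-η, R-θ}
  W-ζ: {R-α, R-β, R-γ, R-ε, R-θ}
  W-η: {R-α, R-γ, R-ε, R-θ}
No single site covers all 8 demand points.
But {W-α, W-ε} covers everything, so the minimum is 2.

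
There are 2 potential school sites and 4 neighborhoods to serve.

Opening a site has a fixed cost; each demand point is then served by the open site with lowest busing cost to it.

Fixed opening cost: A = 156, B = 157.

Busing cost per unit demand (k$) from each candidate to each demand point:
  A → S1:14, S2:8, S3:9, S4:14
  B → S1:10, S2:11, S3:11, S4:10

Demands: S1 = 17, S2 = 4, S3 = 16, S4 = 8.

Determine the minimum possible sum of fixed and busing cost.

Open {B}: assign each demand point to its cheapest open site.
  S1→B 17×10=170, S2→B 4×11=44, S3→B 16×11=176, S4→B 8×10=80
  busing cost 470, fixed 157 → total 627.
Compare {A}: busing cost 526 + fixed 156 = 682.
Compare {A, B}: busing cost 426 + fixed 313 = 739.

627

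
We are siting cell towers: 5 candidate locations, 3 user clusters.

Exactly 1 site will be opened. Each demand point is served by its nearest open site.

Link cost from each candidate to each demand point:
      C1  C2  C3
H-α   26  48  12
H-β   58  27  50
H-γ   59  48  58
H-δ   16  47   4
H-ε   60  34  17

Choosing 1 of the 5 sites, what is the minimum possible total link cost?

67

Open {H-δ}.
  C1→H-δ 16, C2→H-δ 47, C3→H-δ 4  ⇒ total 67.
Compare {H-α}: total 86.
Compare {H-ε}: total 111.
No size-1 selection does better; minimum is 67.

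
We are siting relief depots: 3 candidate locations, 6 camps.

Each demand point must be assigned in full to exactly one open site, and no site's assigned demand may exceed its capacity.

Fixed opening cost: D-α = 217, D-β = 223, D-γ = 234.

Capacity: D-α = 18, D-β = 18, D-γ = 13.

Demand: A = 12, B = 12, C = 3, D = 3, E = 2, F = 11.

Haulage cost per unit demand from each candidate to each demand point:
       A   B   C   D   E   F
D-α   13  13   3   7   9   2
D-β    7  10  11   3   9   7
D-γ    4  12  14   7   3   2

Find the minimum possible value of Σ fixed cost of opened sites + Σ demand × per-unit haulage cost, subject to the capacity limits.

900

Open {D-α, D-β, D-γ}; cheapest assignment that respects the capacities:
  D-α (cap 18, load 16): C, E, F — cost 3×3 + 2×9 + 11×2 = 49
  D-β (cap 18, load 15): B, D — cost 12×10 + 3×3 = 129
  D-γ (cap 13, load 12): A — cost 12×4 = 48
  Shipping 226, fixed 674 → total 900.
  Any other capacity-feasible assignment to {D-α, D-β, D-γ} ships for at least 226.
Total demand is 43 and no other set of sites has combined capacity ≥ 43, so {D-α, D-β, D-γ} is the only feasible choice of open sites. Minimum: 900.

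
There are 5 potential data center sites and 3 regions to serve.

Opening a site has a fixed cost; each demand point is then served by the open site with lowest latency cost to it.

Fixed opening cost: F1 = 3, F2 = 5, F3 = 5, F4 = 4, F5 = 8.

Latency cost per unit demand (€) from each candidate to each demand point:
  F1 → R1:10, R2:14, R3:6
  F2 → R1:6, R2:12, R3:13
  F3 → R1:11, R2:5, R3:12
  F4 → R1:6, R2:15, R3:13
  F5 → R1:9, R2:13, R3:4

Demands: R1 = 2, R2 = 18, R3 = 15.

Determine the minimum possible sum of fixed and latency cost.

179

Open {F3, F4, F5}: assign each demand point to its cheapest open site.
  R1→F4 2×6=12, R2→F3 18×5=90, R3→F5 15×4=60
  latency cost 162, fixed 17 → total 179.
Compare {F2, F3, F5}: latency cost 162 + fixed 18 = 180.
Compare {F3, F5}: latency cost 168 + fixed 13 = 181.
Compare {F1, F3, F4, F5}: latency cost 162 + fixed 20 = 182.
All other subsets cost ≥ 180. Minimum total cost: 179.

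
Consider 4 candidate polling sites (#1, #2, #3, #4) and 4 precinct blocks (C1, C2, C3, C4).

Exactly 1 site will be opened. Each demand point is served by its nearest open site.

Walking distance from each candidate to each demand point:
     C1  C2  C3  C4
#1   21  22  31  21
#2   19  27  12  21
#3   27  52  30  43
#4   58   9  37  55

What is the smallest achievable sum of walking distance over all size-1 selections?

79

Open {#2}.
  C1→#2 19, C2→#2 27, C3→#2 12, C4→#2 21  ⇒ total 79.
Compare {#1}: total 95.
Compare {#3}: total 152.
No size-1 selection does better; minimum is 79.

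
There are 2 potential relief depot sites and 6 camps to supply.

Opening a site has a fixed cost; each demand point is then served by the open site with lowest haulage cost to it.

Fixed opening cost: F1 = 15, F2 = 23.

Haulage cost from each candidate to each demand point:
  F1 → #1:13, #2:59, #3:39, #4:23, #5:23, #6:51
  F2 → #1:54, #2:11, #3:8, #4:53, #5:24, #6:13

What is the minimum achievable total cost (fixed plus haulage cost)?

Open {F1, F2}: assign each demand point to its cheapest open site.
  #1→F1 13, #2→F2 11, #3→F2 8, #4→F1 23, #5→F1 23, #6→F2 13
  haulage cost 91, fixed 38 → total 129.
Compare {F2}: haulage cost 163 + fixed 23 = 186.
Compare {F1}: haulage cost 208 + fixed 15 = 223.

129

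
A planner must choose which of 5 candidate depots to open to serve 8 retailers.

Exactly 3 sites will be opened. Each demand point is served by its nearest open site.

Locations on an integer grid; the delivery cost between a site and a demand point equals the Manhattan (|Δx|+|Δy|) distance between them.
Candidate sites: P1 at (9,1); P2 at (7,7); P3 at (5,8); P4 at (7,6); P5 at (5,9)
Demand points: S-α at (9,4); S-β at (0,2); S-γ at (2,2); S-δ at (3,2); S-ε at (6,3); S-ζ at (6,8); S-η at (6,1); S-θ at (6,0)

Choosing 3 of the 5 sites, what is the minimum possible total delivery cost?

40

Open {P1, P3, P4}.
  S-α→P1 3, S-β→P1 10, S-γ→P1 8, S-δ→P1 7, S-ε→P4 4, S-ζ→P3 1, S-η→P1 3, S-θ→P1 4  ⇒ total 40.
Compare {P1, P2, P3}: total 41.
Compare {P1, P2, P4}: total 41.
No size-3 selection does better; minimum is 40.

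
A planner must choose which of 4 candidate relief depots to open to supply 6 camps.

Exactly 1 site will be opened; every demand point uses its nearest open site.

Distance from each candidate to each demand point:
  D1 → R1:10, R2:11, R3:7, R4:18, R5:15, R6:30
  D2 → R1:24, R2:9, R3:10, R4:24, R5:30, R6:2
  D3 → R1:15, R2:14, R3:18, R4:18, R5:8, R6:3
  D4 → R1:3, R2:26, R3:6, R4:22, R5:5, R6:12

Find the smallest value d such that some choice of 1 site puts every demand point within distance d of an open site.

18

Open {D3}.
  Farthest demand point is R3 at distance 18 (to D3); all others are ≤ 18.
With {D4} the worst case is 26.
With {D1} the worst case is 30.
No size-1 selection achieves below 18.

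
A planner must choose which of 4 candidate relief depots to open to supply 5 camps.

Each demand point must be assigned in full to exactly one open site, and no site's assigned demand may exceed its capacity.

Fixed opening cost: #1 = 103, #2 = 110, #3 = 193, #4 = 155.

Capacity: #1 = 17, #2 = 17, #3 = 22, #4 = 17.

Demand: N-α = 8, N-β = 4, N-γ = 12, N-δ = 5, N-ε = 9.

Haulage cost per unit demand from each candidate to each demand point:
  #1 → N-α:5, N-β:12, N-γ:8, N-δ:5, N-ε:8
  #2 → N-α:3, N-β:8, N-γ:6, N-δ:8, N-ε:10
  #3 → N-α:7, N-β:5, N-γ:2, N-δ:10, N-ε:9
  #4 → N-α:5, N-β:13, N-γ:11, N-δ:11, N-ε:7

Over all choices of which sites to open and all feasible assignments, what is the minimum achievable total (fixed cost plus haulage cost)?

Open {#1, #3}; cheapest assignment that respects the capacities:
  #1 (cap 17, load 17): N-α, N-ε — cost 8×5 + 9×8 = 112
  #3 (cap 22, load 21): N-β, N-γ, N-δ — cost 4×5 + 12×2 + 5×10 = 94
  Shipping 206, fixed 296 → total 502.
  Any other capacity-feasible assignment to {#1, #3} ships for at least 206.
Compare {#2, #3}: its best feasible assignment gives total 504.
Compare {#3, #4}: its best feasible assignment gives total 545.
Every other set of open sites that can feasibly serve all demand totals ≥ 504 even under its best assignment. Minimum: 502.

502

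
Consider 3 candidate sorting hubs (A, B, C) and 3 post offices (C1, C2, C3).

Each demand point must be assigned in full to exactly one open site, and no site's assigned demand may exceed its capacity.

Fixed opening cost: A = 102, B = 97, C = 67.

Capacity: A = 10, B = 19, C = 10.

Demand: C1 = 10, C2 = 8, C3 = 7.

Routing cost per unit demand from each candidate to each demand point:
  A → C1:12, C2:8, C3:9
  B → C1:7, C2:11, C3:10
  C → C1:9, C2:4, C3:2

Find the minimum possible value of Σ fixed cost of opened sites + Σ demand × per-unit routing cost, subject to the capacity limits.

336

Open {B, C}; cheapest assignment that respects the capacities:
  B (cap 19, load 17): C1, C3 — cost 10×7 + 7×10 = 140
  C (cap 10, load 8): C2 — cost 8×4 = 32
  Shipping 172, fixed 164 → total 336.
  Any other capacity-feasible assignment to {B, C} ships for at least 172.
Compare {A, B}: its best feasible assignment gives total 403.
Compare {A, B, C}: its best feasible assignment gives total 414.
Every other set of open sites that can feasibly serve all demand totals ≥ 403 even under its best assignment. Minimum: 336.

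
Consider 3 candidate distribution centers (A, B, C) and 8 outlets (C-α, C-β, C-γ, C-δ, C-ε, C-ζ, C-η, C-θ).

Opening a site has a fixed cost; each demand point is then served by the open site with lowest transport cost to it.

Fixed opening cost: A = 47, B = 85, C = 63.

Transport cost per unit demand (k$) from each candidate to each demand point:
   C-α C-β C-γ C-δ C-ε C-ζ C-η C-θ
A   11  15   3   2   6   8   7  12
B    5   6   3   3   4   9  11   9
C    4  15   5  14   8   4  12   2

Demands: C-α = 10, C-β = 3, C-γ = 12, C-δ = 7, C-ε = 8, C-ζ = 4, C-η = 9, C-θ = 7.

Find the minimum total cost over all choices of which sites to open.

Open {A, C}: assign each demand point to its cheapest open site.
  C-α→C 10×4=40, C-β→A 3×15=45, C-γ→A 12×3=36, C-δ→A 7×2=14, C-ε→A 8×6=48, C-ζ→C 4×4=16, C-η→A 9×7=63, C-θ→C 7×2=14
  transport cost 276, fixed 110 → total 386.
Compare {B, C}: transport cost 276 + fixed 148 = 424.
Compare {A, B, C}: transport cost 233 + fixed 195 = 428.
Compare {B}: transport cost 355 + fixed 85 = 440.
All other subsets cost ≥ 424. Minimum total cost: 386.

386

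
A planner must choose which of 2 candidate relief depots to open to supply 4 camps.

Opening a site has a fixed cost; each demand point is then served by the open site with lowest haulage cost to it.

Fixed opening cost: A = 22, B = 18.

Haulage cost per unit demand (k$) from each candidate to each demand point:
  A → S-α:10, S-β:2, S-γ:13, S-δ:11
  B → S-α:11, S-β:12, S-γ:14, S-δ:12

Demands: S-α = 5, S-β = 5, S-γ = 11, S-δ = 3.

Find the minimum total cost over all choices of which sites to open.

Open {A}: assign each demand point to its cheapest open site.
  S-α→A 5×10=50, S-β→A 5×2=10, S-γ→A 11×13=143, S-δ→A 3×11=33
  haulage cost 236, fixed 22 → total 258.
Compare {A, B}: haulage cost 236 + fixed 40 = 276.
Compare {B}: haulage cost 305 + fixed 18 = 323.

258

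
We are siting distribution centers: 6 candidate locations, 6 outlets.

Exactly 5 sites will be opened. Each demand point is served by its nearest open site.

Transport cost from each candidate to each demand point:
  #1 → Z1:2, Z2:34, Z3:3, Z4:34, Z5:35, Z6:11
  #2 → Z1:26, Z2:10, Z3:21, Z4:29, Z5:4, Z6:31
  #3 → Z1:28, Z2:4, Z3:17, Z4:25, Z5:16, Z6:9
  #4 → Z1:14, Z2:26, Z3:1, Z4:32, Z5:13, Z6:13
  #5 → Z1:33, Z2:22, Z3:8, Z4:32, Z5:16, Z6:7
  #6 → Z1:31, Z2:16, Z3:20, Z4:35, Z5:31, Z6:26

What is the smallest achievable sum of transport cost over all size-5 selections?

43

Open {#1, #2, #3, #4, #5}.
  Z1→#1 2, Z2→#3 4, Z3→#4 1, Z4→#3 25, Z5→#2 4, Z6→#5 7  ⇒ total 43.
Compare {#1, #2, #3, #4, #6}: total 45.
Compare {#1, #2, #3, #5, #6}: total 45.
No size-5 selection does better; minimum is 43.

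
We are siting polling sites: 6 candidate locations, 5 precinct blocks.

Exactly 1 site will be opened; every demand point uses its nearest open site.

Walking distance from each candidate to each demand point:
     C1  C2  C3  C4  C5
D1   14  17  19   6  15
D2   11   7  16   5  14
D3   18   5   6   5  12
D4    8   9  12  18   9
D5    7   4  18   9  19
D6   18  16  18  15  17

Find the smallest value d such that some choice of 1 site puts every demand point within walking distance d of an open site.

Open {D2}.
  Farthest demand point is C3 at walking distance 16 (to D2); all others are ≤ 16.
With {D3} the worst case is 18.
With {D4} the worst case is 18.
No size-1 selection achieves below 16.

16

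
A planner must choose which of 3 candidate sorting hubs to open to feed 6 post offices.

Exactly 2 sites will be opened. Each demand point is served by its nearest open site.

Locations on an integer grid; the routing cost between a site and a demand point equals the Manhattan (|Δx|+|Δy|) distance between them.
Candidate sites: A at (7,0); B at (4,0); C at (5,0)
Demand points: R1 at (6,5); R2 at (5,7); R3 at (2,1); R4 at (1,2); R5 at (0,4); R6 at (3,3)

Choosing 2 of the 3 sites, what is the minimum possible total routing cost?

Open {B, C}.
  R1→C 6, R2→C 7, R3→B 3, R4→B 5, R5→B 8, R6→B 4  ⇒ total 33.
Compare {A, B}: total 34.
Compare {A, C}: total 37.

33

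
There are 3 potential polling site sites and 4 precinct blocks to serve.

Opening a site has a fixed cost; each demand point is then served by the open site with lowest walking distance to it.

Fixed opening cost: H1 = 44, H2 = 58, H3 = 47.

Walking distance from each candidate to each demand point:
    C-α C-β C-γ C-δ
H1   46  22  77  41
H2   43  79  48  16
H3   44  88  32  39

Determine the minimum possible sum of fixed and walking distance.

228

Open {H1, H3}: assign each demand point to its cheapest open site.
  C-α→H3 44, C-β→H1 22, C-γ→H3 32, C-δ→H3 39
  walking distance 137, fixed 91 → total 228.
Compare {H1}: walking distance 186 + fixed 44 = 230.
Compare {H1, H2}: walking distance 129 + fixed 102 = 231.
Compare {H2}: walking distance 186 + fixed 58 = 244.
All other subsets cost ≥ 230. Minimum total cost: 228.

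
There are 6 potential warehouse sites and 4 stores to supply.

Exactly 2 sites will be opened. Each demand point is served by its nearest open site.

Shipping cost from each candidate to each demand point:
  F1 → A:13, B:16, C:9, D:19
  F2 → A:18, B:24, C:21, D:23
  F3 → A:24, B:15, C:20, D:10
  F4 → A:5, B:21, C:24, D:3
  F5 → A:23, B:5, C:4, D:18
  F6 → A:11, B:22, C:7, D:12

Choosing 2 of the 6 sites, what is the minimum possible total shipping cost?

Open {F4, F5}.
  A→F4 5, B→F5 5, C→F5 4, D→F4 3  ⇒ total 17.
Compare {F5, F6}: total 32.
Compare {F1, F4}: total 33.
No size-2 selection does better; minimum is 17.

17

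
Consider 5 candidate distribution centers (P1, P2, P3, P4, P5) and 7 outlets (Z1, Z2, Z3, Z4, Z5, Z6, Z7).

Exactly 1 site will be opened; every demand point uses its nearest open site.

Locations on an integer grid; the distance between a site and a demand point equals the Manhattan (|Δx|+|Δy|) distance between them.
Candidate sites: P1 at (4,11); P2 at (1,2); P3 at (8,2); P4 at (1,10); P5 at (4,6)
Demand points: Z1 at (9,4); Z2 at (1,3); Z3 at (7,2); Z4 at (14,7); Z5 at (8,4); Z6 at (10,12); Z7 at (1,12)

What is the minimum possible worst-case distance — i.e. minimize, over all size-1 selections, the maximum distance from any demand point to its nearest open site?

12

Open {P5}.
  Farthest demand point is Z6 at distance 12 (to P5); all others are ≤ 12.
With {P1} the worst case is 14.
With {P4} the worst case is 16.
No size-1 selection achieves below 12.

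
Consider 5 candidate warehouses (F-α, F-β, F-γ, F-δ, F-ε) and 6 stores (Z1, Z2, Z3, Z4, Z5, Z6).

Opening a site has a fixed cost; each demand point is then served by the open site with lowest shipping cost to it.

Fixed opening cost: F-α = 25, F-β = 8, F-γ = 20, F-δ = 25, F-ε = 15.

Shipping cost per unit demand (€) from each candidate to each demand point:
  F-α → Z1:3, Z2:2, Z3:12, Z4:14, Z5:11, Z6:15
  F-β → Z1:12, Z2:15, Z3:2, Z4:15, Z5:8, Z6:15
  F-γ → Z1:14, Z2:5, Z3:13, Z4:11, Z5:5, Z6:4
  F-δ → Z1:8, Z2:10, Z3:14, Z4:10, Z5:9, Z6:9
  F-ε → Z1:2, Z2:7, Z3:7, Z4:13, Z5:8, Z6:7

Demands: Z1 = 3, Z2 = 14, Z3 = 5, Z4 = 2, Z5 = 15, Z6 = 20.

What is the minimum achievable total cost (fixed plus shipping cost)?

277

Open {F-α, F-β, F-γ}: assign each demand point to its cheapest open site.
  Z1→F-α 3×3=9, Z2→F-α 14×2=28, Z3→F-β 5×2=10, Z4→F-γ 2×11=22, Z5→F-γ 15×5=75, Z6→F-γ 20×4=80
  shipping cost 224, fixed 53 → total 277.
Compare {F-α, F-β, F-γ, F-ε}: shipping cost 221 + fixed 68 = 289.
Compare {F-α, F-β, F-γ, F-δ}: shipping cost 222 + fixed 78 = 300.
Compare {F-α, F-γ, F-ε}: shipping cost 246 + fixed 60 = 306.
All other subsets cost ≥ 289. Minimum total cost: 277.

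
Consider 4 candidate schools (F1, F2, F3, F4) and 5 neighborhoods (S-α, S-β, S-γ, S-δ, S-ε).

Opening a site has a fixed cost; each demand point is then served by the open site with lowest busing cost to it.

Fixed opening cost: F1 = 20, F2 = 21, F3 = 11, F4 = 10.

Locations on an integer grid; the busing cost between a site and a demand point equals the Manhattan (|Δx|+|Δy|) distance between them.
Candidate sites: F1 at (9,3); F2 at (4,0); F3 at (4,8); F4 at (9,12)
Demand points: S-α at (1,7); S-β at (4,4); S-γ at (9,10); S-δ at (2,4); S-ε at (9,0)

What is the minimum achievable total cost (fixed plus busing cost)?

45

Open {F3}: assign each demand point to its cheapest open site.
  S-α→F3 4, S-β→F3 4, S-γ→F3 7, S-δ→F3 6, S-ε→F3 13
  busing cost 34, fixed 11 → total 45.
Compare {F3, F4}: busing cost 28 + fixed 21 = 49.
Compare {F1, F3}: busing cost 24 + fixed 31 = 55.
Compare {F1}: busing cost 36 + fixed 20 = 56.
All other subsets cost ≥ 49. Minimum total cost: 45.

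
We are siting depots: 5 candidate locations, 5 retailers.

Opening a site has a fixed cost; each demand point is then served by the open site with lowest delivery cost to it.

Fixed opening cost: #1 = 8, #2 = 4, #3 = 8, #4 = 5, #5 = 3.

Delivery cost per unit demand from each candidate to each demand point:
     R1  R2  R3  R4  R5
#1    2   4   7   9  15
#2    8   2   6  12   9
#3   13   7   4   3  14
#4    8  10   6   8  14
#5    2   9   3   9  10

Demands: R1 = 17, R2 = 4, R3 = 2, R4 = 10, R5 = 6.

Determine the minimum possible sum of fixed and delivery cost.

Open {#2, #3, #5}: assign each demand point to its cheapest open site.
  R1→#5 17×2=34, R2→#2 4×2=8, R3→#5 2×3=6, R4→#3 10×3=30, R5→#2 6×9=54
  delivery cost 132, fixed 15 → total 147.
Compare {#2, #3, #4, #5}: delivery cost 132 + fixed 20 = 152.
Compare {#1, #2, #3}: delivery cost 134 + fixed 20 = 154.
Compare {#1, #2, #3, #5}: delivery cost 132 + fixed 23 = 155.
All other subsets cost ≥ 152. Minimum total cost: 147.

147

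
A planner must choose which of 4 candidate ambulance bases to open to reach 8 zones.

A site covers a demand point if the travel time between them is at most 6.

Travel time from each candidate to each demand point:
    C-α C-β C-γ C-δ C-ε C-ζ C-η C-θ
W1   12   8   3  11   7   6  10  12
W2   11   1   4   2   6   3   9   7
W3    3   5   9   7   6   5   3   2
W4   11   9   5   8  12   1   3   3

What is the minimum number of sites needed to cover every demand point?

2

Coverage sets (demand points within 6 of each site):
  W1: {C-γ, C-ζ}
  W2: {C-β, C-γ, C-δ, C-ε, C-ζ}
  W3: {C-α, C-β, C-ε, C-ζ, C-η, C-θ}
  W4: {C-γ, C-ζ, C-η, C-θ}
No single site covers all 8 demand points.
But {W2, W3} covers everything, so the minimum is 2.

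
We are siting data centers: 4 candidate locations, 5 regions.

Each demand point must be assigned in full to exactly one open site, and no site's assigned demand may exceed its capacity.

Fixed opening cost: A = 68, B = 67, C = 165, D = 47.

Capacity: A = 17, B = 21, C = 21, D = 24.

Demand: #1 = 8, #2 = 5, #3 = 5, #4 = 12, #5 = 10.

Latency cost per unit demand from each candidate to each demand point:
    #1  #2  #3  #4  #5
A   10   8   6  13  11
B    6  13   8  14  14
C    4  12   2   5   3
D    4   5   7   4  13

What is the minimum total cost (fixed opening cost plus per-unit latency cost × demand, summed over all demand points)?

Open {C, D}; cheapest assignment that respects the capacities:
  C (cap 21, load 18): #1, #5 — cost 8×4 + 10×3 = 62
  D (cap 24, load 22): #2, #3, #4 — cost 5×5 + 5×7 + 12×4 = 108
  Shipping 170, fixed 212 → total 382.
  Any other capacity-feasible assignment to {C, D} ships for at least 170.
Compare {B, D}: its best feasible assignment gives total 410.
Compare {A, C, D}: its best feasible assignment gives total 440.
Every other set of open sites that can feasibly serve all demand totals ≥ 410 even under its best assignment. Minimum: 382.

382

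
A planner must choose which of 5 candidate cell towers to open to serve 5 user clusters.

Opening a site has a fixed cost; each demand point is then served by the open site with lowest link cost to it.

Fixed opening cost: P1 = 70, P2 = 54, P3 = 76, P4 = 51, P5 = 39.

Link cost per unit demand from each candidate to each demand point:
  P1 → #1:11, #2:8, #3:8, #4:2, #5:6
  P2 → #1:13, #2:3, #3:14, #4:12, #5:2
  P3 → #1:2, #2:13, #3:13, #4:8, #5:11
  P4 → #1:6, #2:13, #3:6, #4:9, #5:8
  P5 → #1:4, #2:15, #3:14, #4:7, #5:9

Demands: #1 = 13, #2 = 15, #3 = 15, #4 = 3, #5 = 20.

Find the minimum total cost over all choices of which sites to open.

Open {P2, P4}: assign each demand point to its cheapest open site.
  #1→P4 13×6=78, #2→P2 15×3=45, #3→P4 15×6=90, #4→P4 3×9=27, #5→P2 20×2=40
  link cost 280, fixed 105 → total 385.
Compare {P2, P4, P5}: link cost 248 + fixed 144 = 392.
Compare {P2, P3, P4}: link cost 225 + fixed 181 = 406.
Compare {P1, P2, P5}: link cost 263 + fixed 163 = 426.
All other subsets cost ≥ 392. Minimum total cost: 385.

385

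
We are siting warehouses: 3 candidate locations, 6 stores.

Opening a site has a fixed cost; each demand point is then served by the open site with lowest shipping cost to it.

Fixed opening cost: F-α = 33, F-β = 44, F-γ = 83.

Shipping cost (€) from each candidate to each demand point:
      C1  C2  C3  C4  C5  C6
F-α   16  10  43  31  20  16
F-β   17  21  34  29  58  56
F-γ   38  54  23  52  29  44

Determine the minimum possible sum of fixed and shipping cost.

169

Open {F-α}: assign each demand point to its cheapest open site.
  C1→F-α 16, C2→F-α 10, C3→F-α 43, C4→F-α 31, C5→F-α 20, C6→F-α 16
  shipping cost 136, fixed 33 → total 169.
Compare {F-α, F-β}: shipping cost 125 + fixed 77 = 202.
Compare {F-α, F-γ}: shipping cost 116 + fixed 116 = 232.
Compare {F-β}: shipping cost 215 + fixed 44 = 259.
All other subsets cost ≥ 202. Minimum total cost: 169.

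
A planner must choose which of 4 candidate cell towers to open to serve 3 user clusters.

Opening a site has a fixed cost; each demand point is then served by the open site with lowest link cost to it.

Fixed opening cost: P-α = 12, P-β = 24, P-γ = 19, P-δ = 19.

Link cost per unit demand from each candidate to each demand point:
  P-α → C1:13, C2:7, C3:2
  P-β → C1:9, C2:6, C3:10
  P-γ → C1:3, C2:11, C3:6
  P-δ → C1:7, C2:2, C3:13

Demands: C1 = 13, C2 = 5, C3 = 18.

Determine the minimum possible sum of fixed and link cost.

Open {P-α, P-γ, P-δ}: assign each demand point to its cheapest open site.
  C1→P-γ 13×3=39, C2→P-δ 5×2=10, C3→P-α 18×2=36
  link cost 85, fixed 50 → total 135.
Compare {P-α, P-γ}: link cost 110 + fixed 31 = 141.
Compare {P-α, P-β, P-γ, P-δ}: link cost 85 + fixed 74 = 159.
Compare {P-α, P-β, P-γ}: link cost 105 + fixed 55 = 160.
All other subsets cost ≥ 141. Minimum total cost: 135.

135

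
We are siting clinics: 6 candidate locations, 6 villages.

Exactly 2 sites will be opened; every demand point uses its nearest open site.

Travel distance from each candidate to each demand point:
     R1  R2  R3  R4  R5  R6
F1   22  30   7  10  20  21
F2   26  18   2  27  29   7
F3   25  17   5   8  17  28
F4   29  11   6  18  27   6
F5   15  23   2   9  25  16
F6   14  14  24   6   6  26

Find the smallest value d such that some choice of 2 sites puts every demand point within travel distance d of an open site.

Open {F2, F6}.
  Farthest demand point is R1 at travel distance 14 (to F6); all others are ≤ 14.
With {F4, F6} the worst case is 14.
With {F5, F6} the worst case is 16.
No size-2 selection achieves below 14.

14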